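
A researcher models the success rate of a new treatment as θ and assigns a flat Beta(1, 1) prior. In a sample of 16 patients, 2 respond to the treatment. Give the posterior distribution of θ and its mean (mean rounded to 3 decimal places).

Posterior: Beta(3, 15); mean ≈ 0.167

The binomial likelihood is conjugate to the Beta prior: with 2 successes and 14 failures, the posterior is Beta(1+2, 1+14) = Beta(3, 15).
Posterior mean = α/(α+β) = 3/18 = 0.167.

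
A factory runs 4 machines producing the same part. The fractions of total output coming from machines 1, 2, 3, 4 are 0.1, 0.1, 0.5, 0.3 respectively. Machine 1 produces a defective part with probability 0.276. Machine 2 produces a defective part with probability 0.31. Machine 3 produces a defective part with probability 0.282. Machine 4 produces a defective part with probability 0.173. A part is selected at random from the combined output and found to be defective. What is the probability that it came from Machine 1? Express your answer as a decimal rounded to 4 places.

Posterior probability ≈ 0.1097

P(defective|M1) = 0.276; P(defective|M2) = 0.31; P(defective|M3) = 0.282; P(defective|M4) = 0.173.
Prior × likelihood for each source: 0.1·0.276=0.02760, 0.1·0.31=0.03100, 0.5·0.282=0.1410, 0.3·0.173=0.05190. Summing gives P(defective) = 0.25150.
P(Machine 1 | defective) = 0.02760 / 0.25150 = 0.1097.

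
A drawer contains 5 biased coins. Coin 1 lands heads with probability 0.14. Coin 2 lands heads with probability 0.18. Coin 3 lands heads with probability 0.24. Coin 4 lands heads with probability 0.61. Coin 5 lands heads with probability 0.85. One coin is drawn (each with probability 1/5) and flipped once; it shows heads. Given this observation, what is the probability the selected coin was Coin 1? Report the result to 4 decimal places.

Posterior probability ≈ 0.0693

P(heads|C1) = 0.14; P(heads|C2) = 0.18; P(heads|C3) = 0.24; P(heads|C4) = 0.61; P(heads|C5) = 0.85.
Prior × likelihood for each source: 0.2·0.14=0.02800, 0.2·0.18=0.03600, 0.2·0.24=0.04800, 0.2·0.61=0.1220, 0.2·0.85=0.1700. Summing gives P(heads) = 0.40400.
P(Coin 1 | heads) = 0.02800 / 0.40400 = 0.0693.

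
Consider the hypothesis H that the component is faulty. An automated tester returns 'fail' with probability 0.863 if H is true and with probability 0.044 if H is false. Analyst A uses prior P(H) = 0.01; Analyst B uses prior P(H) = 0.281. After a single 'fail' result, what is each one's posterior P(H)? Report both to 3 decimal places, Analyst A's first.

P('+'|H) = 0.863, P('+'|¬H) = 0.044.
Analyst A: numerator 0.863·0.01 = 0.0086300; evidence = 0.0086300+0.044·0.99 = 0.052190; posterior = 0.165.
Analyst B: numerator 0.863·0.281 = 0.24250; evidence = 0.24250+0.044·0.719 = 0.27414; posterior = 0.885.

Analyst A: 0.165; Analyst B: 0.885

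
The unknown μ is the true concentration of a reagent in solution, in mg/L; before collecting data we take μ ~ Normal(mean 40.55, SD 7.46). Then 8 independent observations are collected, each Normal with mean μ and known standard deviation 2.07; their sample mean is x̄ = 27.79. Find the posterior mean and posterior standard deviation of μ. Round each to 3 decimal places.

With known σ, the Normal prior is conjugate. Weight on the data is w = (n/σ²)/(n/σ² + 1/τ₀²) = 1.86702/(1.86702+0.0179689) = 0.99047.
Posterior mean = w·x̄ + (1−w)·μ₀ = 0.99047·27.79 + 0.0095326·40.55 = 27.912. Posterior variance = 1/(1.86702+0.0179689) = 0.530507, so SD = 0.728.

Posterior mean ≈ 27.912; posterior SD ≈ 0.728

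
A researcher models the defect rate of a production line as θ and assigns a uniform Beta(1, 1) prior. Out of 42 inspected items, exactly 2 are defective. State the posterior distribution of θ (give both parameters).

Posterior: Beta(3, 41)

Observing 2 successes and 40 failures updates Beta(1, 1) by adding the success and failure counts to the two shape parameters: α = 1+2 = 3, β = 1+40 = 41.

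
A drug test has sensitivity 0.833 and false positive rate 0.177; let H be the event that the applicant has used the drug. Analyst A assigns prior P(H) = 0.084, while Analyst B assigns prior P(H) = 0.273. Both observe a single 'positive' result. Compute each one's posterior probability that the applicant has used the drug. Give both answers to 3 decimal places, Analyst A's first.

The likelihood ratio for a 'positive' result is 0.833/0.177 = 4.7062.
Analyst A: prior odds 0.084/0.916 = 0.091703; posterior odds 0.43157; posterior probability 0.301.
Analyst B: prior odds 0.273/0.727 = 0.37552; posterior odds 1.7673; posterior probability 0.639.

Analyst A: 0.301; Analyst B: 0.639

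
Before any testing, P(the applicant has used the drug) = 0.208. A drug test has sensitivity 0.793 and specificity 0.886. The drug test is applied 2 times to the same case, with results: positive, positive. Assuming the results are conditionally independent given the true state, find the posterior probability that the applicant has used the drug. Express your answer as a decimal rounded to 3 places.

Posterior P(H) ≈ 0.927

Let H be the event that the applicant has used the drug; start with P(H) = 0.208. P('positive'|H) = 0.793, P('positive'|¬H) = 0.114.
Update on result 1 ('positive'): P(H) ← 0.793·0.2080 / (0.793·0.2080 + 0.114·0.7920) = 0.16494/0.25523 = 0.6463.
Update on result 2 ('positive'): P(H) ← 0.793·0.6463 / (0.793·0.6463 + 0.114·0.3537) = 0.51248/0.55280 = 0.9270.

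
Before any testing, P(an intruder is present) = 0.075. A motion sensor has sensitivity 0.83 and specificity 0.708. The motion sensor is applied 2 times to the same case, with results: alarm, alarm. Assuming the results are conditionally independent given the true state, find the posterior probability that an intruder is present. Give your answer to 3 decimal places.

Let H be the event that an intruder is present; start with P(H) = 0.075. P('alarm'|H) = 0.83, P('alarm'|¬H) = 0.292.
Update on result 1 ('alarm'): P(H) ← 0.83·0.0750 / (0.83·0.0750 + 0.292·0.9250) = 0.062250/0.33235 = 0.1873.
Update on result 2 ('alarm'): P(H) ← 0.83·0.1873 / (0.83·0.1873 + 0.292·0.8127) = 0.15546/0.39277 = 0.3958.

Posterior P(H) ≈ 0.396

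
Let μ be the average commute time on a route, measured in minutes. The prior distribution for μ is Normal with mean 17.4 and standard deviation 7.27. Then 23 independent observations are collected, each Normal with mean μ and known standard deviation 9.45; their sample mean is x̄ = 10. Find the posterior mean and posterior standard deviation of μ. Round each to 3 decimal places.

Posterior mean ≈ 10.506; posterior SD ≈ 1.902

Prior precision 1/τ₀² = 1/7.27² = 0.0189204; data precision n/σ² = 23/9.45² = 0.257552.
Posterior precision = 0.0189204 + 0.257552 = 0.276472, giving posterior SD = 1/√0.276472 = 1.902.
Posterior mean = (0.0189204·17.4 + 0.257552·10) / 0.276472 = 10.506.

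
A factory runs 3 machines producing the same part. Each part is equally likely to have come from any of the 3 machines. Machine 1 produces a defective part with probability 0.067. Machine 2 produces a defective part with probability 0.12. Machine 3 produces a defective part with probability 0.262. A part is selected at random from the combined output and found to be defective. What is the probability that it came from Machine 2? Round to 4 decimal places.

Posterior probability ≈ 0.2673

Tabulate prior·likelihood by source: [1] prior 0.333333, lik 0.067, product 0.02233; [2] prior 0.333333, lik 0.12, product 0.04000; [3] prior 0.333333, lik 0.262, product 0.08733.
Normalizing constant = 0.14967; the posterior for Machine 2 is its product over the sum, 0.04000/0.14967 = 0.2673.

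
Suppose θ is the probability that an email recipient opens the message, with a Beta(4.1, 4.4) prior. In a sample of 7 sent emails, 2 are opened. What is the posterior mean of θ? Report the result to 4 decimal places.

Posterior mean ≈ 0.3935

The binomial likelihood is conjugate to the Beta prior: with 2 successes and 5 failures, the posterior is Beta(4.1+2, 4.4+5) = Beta(6.1, 9.4).
E[θ | data] = 6.1/(6.1+9.4) = 0.3935.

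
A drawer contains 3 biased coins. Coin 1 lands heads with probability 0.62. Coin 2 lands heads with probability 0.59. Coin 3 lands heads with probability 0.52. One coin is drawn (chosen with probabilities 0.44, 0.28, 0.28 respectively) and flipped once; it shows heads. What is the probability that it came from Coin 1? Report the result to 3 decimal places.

Tabulate prior·likelihood by source: [1] prior 0.44, lik 0.62, product 0.2728; [2] prior 0.28, lik 0.59, product 0.1652; [3] prior 0.28, lik 0.52, product 0.1456.
Normalizing constant = 0.58360; the posterior for Coin 1 is its product over the sum, 0.2728/0.58360 = 0.467.

Posterior probability ≈ 0.467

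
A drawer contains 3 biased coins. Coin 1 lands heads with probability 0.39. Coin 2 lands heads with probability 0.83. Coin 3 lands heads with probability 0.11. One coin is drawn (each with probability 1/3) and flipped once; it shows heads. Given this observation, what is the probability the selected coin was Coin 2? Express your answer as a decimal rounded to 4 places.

Posterior probability ≈ 0.6241

Tabulate prior·likelihood by source: [1] prior 0.333333, lik 0.39, product 0.1300; [2] prior 0.333333, lik 0.83, product 0.2767; [3] prior 0.333333, lik 0.11, product 0.03667.
Normalizing constant = 0.44333; the posterior for Coin 2 is its product over the sum, 0.2767/0.44333 = 0.6241.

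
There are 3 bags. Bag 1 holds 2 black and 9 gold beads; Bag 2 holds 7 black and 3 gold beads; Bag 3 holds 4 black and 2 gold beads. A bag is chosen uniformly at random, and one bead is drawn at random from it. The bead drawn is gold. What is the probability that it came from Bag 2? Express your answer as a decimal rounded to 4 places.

Posterior probability ≈ 0.2067

Tabulate prior·likelihood by source: [1] prior 0.333333, lik 0.8182, product 0.2727; [2] prior 0.333333, lik 0.3, product 0.1000; [3] prior 0.333333, lik 0.3333, product 0.1111.
Normalizing constant = 0.48384; the posterior for Bag 2 is its product over the sum, 0.1000/0.48384 = 0.2067.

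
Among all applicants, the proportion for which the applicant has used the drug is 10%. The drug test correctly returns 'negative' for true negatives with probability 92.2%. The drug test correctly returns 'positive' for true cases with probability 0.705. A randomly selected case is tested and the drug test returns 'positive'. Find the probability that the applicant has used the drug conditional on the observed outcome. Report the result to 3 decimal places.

P(H | E) ≈ 0.501

Let H be the event that the applicant has used the drug. P(H) = 0.1, so P(¬H) = 0.9. With E the 'positive' result, P(E|H) = 0.705 and P(E|¬H) = 0.078.
P(E) = 0.705·0.1 + 0.078·0.9 = 0.070500 + 0.070200 = 0.14070.
By Bayes' theorem, P(H|E) = 0.070500 / 0.14070 = 0.501.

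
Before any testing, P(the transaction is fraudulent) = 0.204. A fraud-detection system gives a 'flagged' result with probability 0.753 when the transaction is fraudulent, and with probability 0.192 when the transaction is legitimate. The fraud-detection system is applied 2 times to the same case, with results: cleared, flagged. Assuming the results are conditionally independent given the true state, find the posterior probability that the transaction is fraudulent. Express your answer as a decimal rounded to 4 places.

Posterior P(H) ≈ 0.2350

Let H be the event that the transaction is fraudulent; start with P(H) = 0.204. P('flagged'|H) = 0.753, P('flagged'|¬H) = 0.192.
Update on result 1 ('cleared'): P(H) ← 0.247·0.2040 / (0.247·0.2040 + 0.808·0.7960) = 0.050388/0.69356 = 0.0727.
Update on result 2 ('flagged'): P(H) ← 0.753·0.0727 / (0.753·0.0727 + 0.192·0.9273) = 0.054707/0.23276 = 0.2350.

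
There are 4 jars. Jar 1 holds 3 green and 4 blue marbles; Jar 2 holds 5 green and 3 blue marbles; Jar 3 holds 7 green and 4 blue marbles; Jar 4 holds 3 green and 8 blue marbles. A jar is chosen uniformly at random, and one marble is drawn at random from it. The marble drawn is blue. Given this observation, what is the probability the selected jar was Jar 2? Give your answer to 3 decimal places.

Tabulate prior·likelihood by source: [1] prior 0.25, lik 0.5714, product 0.1429; [2] prior 0.25, lik 0.375, product 0.09375; [3] prior 0.25, lik 0.3636, product 0.09091; [4] prior 0.25, lik 0.7273, product 0.1818.
Normalizing constant = 0.50933; the posterior for Jar 2 is its product over the sum, 0.09375/0.50933 = 0.184.

Posterior probability ≈ 0.184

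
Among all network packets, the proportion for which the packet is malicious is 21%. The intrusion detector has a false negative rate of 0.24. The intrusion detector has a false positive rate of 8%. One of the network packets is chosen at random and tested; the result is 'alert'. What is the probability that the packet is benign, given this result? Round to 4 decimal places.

P(¬H | E) ≈ 0.2837

Let H be the event that the packet is malicious. P(H) = 0.21, so P(¬H) = 0.79. With E the 'alert' result, P(E|H) = 0.76 and P(E|¬H) = 0.08.
P(E) = 0.76·0.21 + 0.08·0.79 = 0.15960 + 0.063200 = 0.22280.
By Bayes' theorem, P(H|E) = 0.15960 / 0.22280 = 0.7163. Hence P(¬H|E) = 1 − 0.7163 = 0.2837.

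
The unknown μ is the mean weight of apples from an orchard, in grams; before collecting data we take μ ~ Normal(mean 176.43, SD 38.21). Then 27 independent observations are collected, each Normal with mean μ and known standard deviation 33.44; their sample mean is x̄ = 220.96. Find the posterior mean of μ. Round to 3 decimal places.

Posterior mean ≈ 219.732

With known σ, the Normal prior is conjugate. Weight on the data is w = (n/σ²)/(n/σ² + 1/τ₀²) = 0.0241452/(0.0241452+0.00068493) = 0.97242.
Posterior mean = w·x̄ + (1−w)·μ₀ = 0.97242·220.96 + 0.027585·176.43 = 219.732.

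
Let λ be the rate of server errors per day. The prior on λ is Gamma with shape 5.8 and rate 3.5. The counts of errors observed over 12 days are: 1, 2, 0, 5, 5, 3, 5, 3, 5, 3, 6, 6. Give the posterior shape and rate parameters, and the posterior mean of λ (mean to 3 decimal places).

Posterior: Gamma(shape=49.8, rate=15.5); mean ≈ 3.213

The Poisson likelihood adds the total count to the shape and the number of exposure periods to the rate. Here ∑xᵢ = 44 and n = 12, so shape 5.8→49.8 and rate 3.5→15.5.
Posterior mean = shape/rate = 49.8/15.5 = 3.213.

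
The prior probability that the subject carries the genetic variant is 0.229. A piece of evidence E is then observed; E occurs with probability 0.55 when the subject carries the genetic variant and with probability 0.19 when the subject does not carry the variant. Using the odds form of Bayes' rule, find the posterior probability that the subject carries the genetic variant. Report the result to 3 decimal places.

Posterior probability ≈ 0.462

Prior odds = 0.229/(1−0.229) = 0.29702.
Likelihood ratio for E = 0.55/0.19 = 2.8947.
Posterior odds = prior odds × LR = 0.85979.
Posterior probability = odds/(1+odds) = 0.85979/1.8598 = 0.462.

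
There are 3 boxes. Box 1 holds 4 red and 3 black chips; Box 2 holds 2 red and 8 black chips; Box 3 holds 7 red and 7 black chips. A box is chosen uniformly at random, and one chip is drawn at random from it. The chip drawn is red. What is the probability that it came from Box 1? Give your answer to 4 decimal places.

Tabulate prior·likelihood by source: [1] prior 0.333333, lik 0.5714, product 0.1905; [2] prior 0.333333, lik 0.2, product 0.06667; [3] prior 0.333333, lik 0.5, product 0.1667.
Normalizing constant = 0.42381; the posterior for Box 1 is its product over the sum, 0.1905/0.42381 = 0.4494.

Posterior probability ≈ 0.4494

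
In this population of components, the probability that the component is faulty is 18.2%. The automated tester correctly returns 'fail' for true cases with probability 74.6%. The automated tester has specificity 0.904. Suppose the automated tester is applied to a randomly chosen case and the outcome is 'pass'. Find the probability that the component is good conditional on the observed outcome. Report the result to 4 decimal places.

P(¬H | E) ≈ 0.9412

Write H for 'the component is faulty'. Prior odds H:¬H = 0.182/0.818 = 0.22249. For the 'pass' outcome, the likelihood ratio is 0.254/0.904 = 0.28097.
Posterior odds = 0.22249 × 0.28097 = 0.062515, so P(H|E) = 0.062515/(1+0.062515) = 0.0588. Then P(¬H|E) = 1 − 0.0588 = 0.9412.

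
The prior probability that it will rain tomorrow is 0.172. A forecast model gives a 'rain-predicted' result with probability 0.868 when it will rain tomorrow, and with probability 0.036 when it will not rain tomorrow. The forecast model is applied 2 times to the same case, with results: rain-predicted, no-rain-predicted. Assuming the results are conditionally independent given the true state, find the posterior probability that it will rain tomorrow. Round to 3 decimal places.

Posterior P(H) ≈ 0.407

Let H be the event that it will rain tomorrow; start with P(H) = 0.172. P('rain-predicted'|H) = 0.868, P('rain-predicted'|¬H) = 0.036.
Update on result 1 ('rain-predicted'): P(H) ← 0.868·0.1720 / (0.868·0.1720 + 0.036·0.8280) = 0.14930/0.17910 = 0.8336.
Update on result 2 ('no-rain-predicted'): P(H) ← 0.132·0.8336 / (0.132·0.8336 + 0.964·0.1664) = 0.11003/0.27047 = 0.4068.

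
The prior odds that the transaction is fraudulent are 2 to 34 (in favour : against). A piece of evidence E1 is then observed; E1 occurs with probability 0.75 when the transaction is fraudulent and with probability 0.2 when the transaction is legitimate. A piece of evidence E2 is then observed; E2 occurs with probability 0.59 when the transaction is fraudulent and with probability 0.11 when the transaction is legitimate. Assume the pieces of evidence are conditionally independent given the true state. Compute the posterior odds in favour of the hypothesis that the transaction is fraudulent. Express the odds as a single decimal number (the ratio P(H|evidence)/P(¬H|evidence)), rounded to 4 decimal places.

Prior odds = 2/34 = 0.058824.
Likelihood ratio for E1 = 0.75/0.2 = 3.7500.
Likelihood ratio for E2 = 0.59/0.11 = 5.3636.
Posterior odds = prior odds × LR₁ × LR₂ = 1.1832.

Posterior odds ≈ 1.1832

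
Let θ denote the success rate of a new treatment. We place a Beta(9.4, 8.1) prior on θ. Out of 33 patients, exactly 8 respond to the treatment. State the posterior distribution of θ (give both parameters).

The binomial likelihood is conjugate to the Beta prior: with 8 successes and 25 failures, the posterior is Beta(9.4+8, 8.1+25) = Beta(17.4, 33.1).

Posterior: Beta(17.4, 33.1)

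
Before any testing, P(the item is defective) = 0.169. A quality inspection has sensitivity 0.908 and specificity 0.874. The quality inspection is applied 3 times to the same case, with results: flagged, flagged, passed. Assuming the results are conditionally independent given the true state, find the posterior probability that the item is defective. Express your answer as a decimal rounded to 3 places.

Let H be the event that the item is defective; start with P(H) = 0.169. P('flagged'|H) = 0.908, P('flagged'|¬H) = 0.126.
Update on result 1 ('flagged'): P(H) ← 0.908·0.1690 / (0.908·0.1690 + 0.126·0.8310) = 0.15345/0.25816 = 0.5944.
Update on result 2 ('flagged'): P(H) ← 0.908·0.5944 / (0.908·0.5944 + 0.126·0.4056) = 0.53973/0.59083 = 0.9135.
Update on result 3 ('passed'): P(H) ← 0.092·0.9135 / (0.092·0.9135 + 0.874·0.0865) = 0.084042/0.15964 = 0.5265.

Posterior P(H) ≈ 0.526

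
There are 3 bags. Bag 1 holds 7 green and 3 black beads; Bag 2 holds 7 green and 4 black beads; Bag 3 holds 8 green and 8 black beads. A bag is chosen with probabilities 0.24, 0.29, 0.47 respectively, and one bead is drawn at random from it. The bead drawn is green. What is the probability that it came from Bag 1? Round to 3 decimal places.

Tabulate prior·likelihood by source: [1] prior 0.24, lik 0.7, product 0.1680; [2] prior 0.29, lik 0.6364, product 0.1845; [3] prior 0.47, lik 0.5, product 0.2350.
Normalizing constant = 0.58755; the posterior for Bag 1 is its product over the sum, 0.1680/0.58755 = 0.286.

Posterior probability ≈ 0.286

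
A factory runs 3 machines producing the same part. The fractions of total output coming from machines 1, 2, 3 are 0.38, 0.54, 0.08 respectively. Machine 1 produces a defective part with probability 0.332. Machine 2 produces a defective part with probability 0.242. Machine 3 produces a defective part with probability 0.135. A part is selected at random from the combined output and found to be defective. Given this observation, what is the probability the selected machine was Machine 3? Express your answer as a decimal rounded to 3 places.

Posterior probability ≈ 0.040

Tabulate prior·likelihood by source: [1] prior 0.38, lik 0.332, product 0.1262; [2] prior 0.54, lik 0.242, product 0.1307; [3] prior 0.08, lik 0.135, product 0.01080.
Normalizing constant = 0.26764; the posterior for Machine 3 is its product over the sum, 0.01080/0.26764 = 0.040.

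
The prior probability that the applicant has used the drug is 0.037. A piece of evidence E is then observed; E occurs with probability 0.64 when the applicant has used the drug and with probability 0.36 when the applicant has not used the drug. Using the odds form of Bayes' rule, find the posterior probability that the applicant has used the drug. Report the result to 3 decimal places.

Prior odds = 0.037/(1−0.037) = 0.038422.
Likelihood ratio for E = 0.64/0.36 = 1.7778.
Posterior odds = prior odds × LR = 0.068305.
Posterior probability = odds/(1+odds) = 0.068305/1.0683 = 0.064.

Posterior probability ≈ 0.064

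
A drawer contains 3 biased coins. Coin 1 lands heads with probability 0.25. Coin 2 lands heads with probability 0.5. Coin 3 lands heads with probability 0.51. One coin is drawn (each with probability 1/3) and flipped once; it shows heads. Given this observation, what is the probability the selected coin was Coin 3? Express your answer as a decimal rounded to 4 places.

Posterior probability ≈ 0.4048

Tabulate prior·likelihood by source: [1] prior 0.333333, lik 0.25, product 0.08333; [2] prior 0.333333, lik 0.5, product 0.1667; [3] prior 0.333333, lik 0.51, product 0.1700.
Normalizing constant = 0.42000; the posterior for Coin 3 is its product over the sum, 0.1700/0.42000 = 0.4048.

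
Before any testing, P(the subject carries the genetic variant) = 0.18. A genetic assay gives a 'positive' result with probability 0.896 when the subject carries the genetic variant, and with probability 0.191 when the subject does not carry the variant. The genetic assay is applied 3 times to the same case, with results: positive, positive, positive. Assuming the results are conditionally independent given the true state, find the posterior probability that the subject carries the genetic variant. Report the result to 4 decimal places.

Posterior P(H) ≈ 0.9577

With H the event that the subject carries the genetic variant, the joint likelihood of the observed sequence is P(data|H) = 0.896·0.896·0.896 = 0.71932 and P(data|¬H) = 0.191·0.191·0.191 = 0.0069679.
Bayes: P(H|data) = 0.18·0.71932 / (0.18·0.71932 + 0.82·0.0069679) = 0.12948/0.13519 = 0.9577.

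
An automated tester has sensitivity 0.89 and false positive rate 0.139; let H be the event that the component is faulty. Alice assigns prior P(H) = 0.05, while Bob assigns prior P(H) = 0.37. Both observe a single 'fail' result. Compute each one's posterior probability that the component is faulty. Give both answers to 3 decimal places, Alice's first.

The likelihood ratio for a 'fail' result is 0.89/0.139 = 6.4029.
Alice: prior odds 0.05/0.95 = 0.052632; posterior odds 0.33699; posterior probability 0.252.
Bob: prior odds 0.37/0.63 = 0.58730; posterior odds 3.7604; posterior probability 0.790.

Alice: 0.252; Bob: 0.790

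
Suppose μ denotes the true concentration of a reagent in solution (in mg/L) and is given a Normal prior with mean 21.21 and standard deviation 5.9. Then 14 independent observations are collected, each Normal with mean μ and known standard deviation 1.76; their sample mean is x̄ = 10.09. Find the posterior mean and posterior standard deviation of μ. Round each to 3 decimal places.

Prior precision 1/τ₀² = 1/5.9² = 0.0287274; data precision n/σ² = 14/1.76² = 4.51963.
Posterior precision = 0.0287274 + 4.51963 = 4.54836, giving posterior SD = 1/√4.54836 = 0.469.
Posterior mean = (0.0287274·21.21 + 4.51963·10.09) / 4.54836 = 10.160.

Posterior mean ≈ 10.160; posterior SD ≈ 0.469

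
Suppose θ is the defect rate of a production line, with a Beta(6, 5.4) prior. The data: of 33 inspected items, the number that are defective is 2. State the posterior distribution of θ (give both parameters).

Observing 2 successes and 31 failures updates Beta(6, 5.4) by adding the success and failure counts to the two shape parameters: α = 6+2 = 8, β = 5.4+31 = 36.4.

Posterior: Beta(8, 36.4)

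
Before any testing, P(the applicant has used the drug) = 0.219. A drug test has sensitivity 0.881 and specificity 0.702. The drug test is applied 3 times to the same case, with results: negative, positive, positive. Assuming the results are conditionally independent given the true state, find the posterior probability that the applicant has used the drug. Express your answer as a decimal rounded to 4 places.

With H the event that the applicant has used the drug, the joint likelihood of the observed sequence is P(data|H) = 0.119·0.881·0.881 = 0.092363 and P(data|¬H) = 0.702·0.298·0.298 = 0.062340.
Bayes: P(H|data) = 0.219·0.092363 / (0.219·0.092363 + 0.781·0.062340) = 0.020228/0.068915 = 0.2935.

Posterior P(H) ≈ 0.2935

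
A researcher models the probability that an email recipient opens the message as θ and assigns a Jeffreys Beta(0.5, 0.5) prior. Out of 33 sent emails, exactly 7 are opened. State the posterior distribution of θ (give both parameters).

The binomial likelihood is conjugate to the Beta prior: with 7 successes and 26 failures, the posterior is Beta(0.5+7, 0.5+26) = Beta(7.5, 26.5).

Posterior: Beta(7.5, 26.5)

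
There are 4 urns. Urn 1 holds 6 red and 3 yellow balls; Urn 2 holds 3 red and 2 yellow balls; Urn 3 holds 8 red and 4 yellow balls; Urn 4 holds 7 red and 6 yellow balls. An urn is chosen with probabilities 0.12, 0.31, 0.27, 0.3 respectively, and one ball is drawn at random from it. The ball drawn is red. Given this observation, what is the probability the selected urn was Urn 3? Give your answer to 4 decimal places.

P(red|Urn 1) = 0.6667; P(red|Urn 2) = 0.6; P(red|Urn 3) = 0.6667; P(red|Urn 4) = 0.5385.
Prior × likelihood for each source: 0.12·0.6667=0.08000, 0.31·0.6=0.1860, 0.27·0.6667=0.1800, 0.3·0.5385=0.1615. Summing gives P(red) = 0.60754.
P(Urn 3 | red) = 0.1800 / 0.60754 = 0.2963.

Posterior probability ≈ 0.2963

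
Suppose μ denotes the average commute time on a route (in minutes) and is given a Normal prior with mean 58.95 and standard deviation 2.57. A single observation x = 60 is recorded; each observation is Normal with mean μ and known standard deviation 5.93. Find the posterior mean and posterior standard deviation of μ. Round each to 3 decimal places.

Posterior mean ≈ 59.116; posterior SD ≈ 2.358

Prior precision 1/τ₀² = 1/2.57² = 0.151403; data precision n/σ² = 1/5.93² = 0.0284374.
Posterior precision = 0.151403 + 0.0284374 = 0.179840, giving posterior SD = 1/√0.179840 = 2.358.
Posterior mean = (0.151403·58.95 + 0.0284374·60) / 0.179840 = 59.116.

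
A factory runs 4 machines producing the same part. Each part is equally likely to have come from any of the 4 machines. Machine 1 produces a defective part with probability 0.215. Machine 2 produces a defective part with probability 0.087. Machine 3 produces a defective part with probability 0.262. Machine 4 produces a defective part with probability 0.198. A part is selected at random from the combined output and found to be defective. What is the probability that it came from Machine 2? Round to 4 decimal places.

Posterior probability ≈ 0.1142

P(defective|M1) = 0.215; P(defective|M2) = 0.087; P(defective|M3) = 0.262; P(defective|M4) = 0.198.
Prior × likelihood for each source: 0.25·0.215=0.05375, 0.25·0.087=0.02175, 0.25·0.262=0.06550, 0.25·0.198=0.04950. Summing gives P(defective) = 0.19050.
P(Machine 2 | defective) = 0.02175 / 0.19050 = 0.1142.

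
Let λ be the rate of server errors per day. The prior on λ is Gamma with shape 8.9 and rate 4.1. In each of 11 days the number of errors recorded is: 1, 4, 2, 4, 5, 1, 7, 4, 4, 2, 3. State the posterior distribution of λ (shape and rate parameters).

Posterior: Gamma(shape=45.9, rate=15.1)

The Poisson likelihood adds the total count to the shape and the number of exposure periods to the rate. Here ∑xᵢ = 37 and n = 11, so shape 8.9→45.9 and rate 4.1→15.1.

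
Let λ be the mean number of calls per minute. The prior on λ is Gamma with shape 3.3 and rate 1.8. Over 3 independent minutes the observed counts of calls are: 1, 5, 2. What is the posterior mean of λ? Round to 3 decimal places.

Posterior mean ≈ 2.354

Total count ∑xᵢ = 8 over n = 3 minutes.
Gamma is conjugate to the Poisson likelihood: posterior is Gamma(shape = 3.3+8 = 11.3, rate = 1.8+3 = 4.8).
E[λ | data] = 11.3/4.8 = 2.354.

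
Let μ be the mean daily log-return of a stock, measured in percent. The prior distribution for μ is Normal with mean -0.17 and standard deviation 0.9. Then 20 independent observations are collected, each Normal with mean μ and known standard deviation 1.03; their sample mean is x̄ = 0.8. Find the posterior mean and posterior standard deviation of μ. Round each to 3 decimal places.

Posterior mean ≈ 0.740; posterior SD ≈ 0.223

Prior precision 1/τ₀² = 1/0.9² = 1.23457; data precision n/σ² = 20/1.03² = 18.8519.
Posterior precision = 1.23457 + 18.8519 = 20.0865, giving posterior SD = 1/√20.0865 = 0.223.
Posterior mean = (1.23457·-0.17 + 18.8519·0.8) / 20.0865 = 0.740.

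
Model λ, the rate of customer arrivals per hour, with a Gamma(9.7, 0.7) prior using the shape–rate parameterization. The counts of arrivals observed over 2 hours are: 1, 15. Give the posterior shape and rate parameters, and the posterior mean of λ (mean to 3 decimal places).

Posterior: Gamma(shape=25.7, rate=2.7); mean ≈ 9.519

Total count ∑xᵢ = 16 over n = 2 hours.
Gamma is conjugate to the Poisson likelihood: posterior is Gamma(shape = 9.7+16 = 25.7, rate = 0.7+2 = 2.7).
Posterior mean = shape/rate = 25.7/2.7 = 9.519.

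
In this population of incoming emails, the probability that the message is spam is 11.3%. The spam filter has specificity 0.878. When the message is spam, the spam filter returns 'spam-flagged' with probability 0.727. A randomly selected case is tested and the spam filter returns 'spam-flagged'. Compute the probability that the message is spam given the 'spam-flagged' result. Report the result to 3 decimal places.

P(H | E) ≈ 0.432

Let H be the event that the message is spam. P(H) = 0.113, so P(¬H) = 0.887. With E the 'spam-flagged' result, P(E|H) = 0.727 and P(E|¬H) = 0.122.
P(E) = 0.727·0.113 + 0.122·0.887 = 0.082151 + 0.10821 = 0.19037.
By Bayes' theorem, P(H|E) = 0.082151 / 0.19037 = 0.432.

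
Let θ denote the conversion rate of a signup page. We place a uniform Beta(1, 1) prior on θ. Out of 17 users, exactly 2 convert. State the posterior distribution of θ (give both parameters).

Posterior: Beta(3, 16)

Observing 2 successes and 15 failures updates Beta(1, 1) by adding the success and failure counts to the two shape parameters: α = 1+2 = 3, β = 1+15 = 16.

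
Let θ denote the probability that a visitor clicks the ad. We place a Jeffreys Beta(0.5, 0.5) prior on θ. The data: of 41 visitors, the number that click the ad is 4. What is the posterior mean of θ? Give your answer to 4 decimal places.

Posterior mean ≈ 0.1071

The binomial likelihood is conjugate to the Beta prior: with 4 successes and 37 failures, the posterior is Beta(0.5+4, 0.5+37) = Beta(4.5, 37.5).
E[θ | data] = 4.5/(4.5+37.5) = 0.1071.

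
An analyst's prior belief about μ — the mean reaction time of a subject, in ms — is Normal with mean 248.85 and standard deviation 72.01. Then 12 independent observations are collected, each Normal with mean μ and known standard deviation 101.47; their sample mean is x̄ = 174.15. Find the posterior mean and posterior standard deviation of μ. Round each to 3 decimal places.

Prior precision 1/τ₀² = 1/72.01² = 0.00019285; data precision n/σ² = 12/101.47² = 0.00116548.
Posterior precision = 0.00019285 + 0.00116548 = 0.00135833, giving posterior SD = 1/√0.00135833 = 27.133.
Posterior mean = (0.00019285·248.85 + 0.00116548·174.15) / 0.00135833 = 184.755.

Posterior mean ≈ 184.755; posterior SD ≈ 27.133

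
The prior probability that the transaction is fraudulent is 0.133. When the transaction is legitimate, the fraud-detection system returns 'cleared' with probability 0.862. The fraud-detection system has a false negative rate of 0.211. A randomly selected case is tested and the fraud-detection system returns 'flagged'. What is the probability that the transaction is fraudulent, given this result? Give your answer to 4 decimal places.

Let H be the event that the transaction is fraudulent. P(H) = 0.133, so P(¬H) = 0.867. With E the 'flagged' result, P(E|H) = 0.789 and P(E|¬H) = 0.138.
P(E) = 0.789·0.133 + 0.138·0.867 = 0.10494 + 0.11965 = 0.22458.
By Bayes' theorem, P(H|E) = 0.10494 / 0.22458 = 0.4673.

P(H | E) ≈ 0.4673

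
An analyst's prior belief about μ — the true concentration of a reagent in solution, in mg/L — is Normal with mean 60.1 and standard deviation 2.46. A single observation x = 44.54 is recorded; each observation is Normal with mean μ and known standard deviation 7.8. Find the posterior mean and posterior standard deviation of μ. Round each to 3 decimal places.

With known σ, the Normal prior is conjugate. Weight on the data is w = (n/σ²)/(n/σ² + 1/τ₀²) = 0.0164366/(0.0164366+0.165246) = 0.090469.
Posterior mean = w·x̄ + (1−w)·μ₀ = 0.090469·44.54 + 0.90953·60.1 = 58.692. Posterior variance = 1/(0.0164366+0.165246) = 5.50412, so SD = 2.346.

Posterior mean ≈ 58.692; posterior SD ≈ 2.346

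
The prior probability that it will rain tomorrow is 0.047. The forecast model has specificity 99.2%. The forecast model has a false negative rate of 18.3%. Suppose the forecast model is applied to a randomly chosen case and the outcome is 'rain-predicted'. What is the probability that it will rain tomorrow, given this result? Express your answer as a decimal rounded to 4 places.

Write H for 'it will rain tomorrow'. Prior odds H:¬H = 0.047/0.953 = 0.049318. For the 'rain-predicted' outcome, the likelihood ratio is 0.817/0.008 = 102.12.
Posterior odds = 0.049318 × 102.12 = 5.0366, so P(H|E) = 5.0366/(1+5.0366) = 0.8343.

P(H | E) ≈ 0.8343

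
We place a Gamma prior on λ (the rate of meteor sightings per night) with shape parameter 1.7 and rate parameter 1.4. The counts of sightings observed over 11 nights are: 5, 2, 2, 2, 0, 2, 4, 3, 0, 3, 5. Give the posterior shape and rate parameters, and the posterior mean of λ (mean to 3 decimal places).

Total count ∑xᵢ = 28 over n = 11 nights.
Gamma is conjugate to the Poisson likelihood: posterior is Gamma(shape = 1.7+28 = 29.7, rate = 1.4+11 = 12.4).
Posterior mean = shape/rate = 29.7/12.4 = 2.395.

Posterior: Gamma(shape=29.7, rate=12.4); mean ≈ 2.395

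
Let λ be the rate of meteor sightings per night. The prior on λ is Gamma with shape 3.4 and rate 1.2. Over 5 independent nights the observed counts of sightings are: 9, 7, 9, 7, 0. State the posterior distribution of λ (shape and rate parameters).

The Poisson likelihood adds the total count to the shape and the number of exposure periods to the rate. Here ∑xᵢ = 32 and n = 5, so shape 3.4→35.4 and rate 1.2→6.2.

Posterior: Gamma(shape=35.4, rate=6.2)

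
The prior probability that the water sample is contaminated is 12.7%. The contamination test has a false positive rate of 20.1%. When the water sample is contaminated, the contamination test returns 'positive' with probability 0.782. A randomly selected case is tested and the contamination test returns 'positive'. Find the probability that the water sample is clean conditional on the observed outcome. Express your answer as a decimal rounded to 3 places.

P(¬H | E) ≈ 0.639

Let H be the event that the water sample is contaminated. P(H) = 0.127, so P(¬H) = 0.873. With E the 'positive' result, P(E|H) = 0.782 and P(E|¬H) = 0.201.
P(E) = 0.782·0.127 + 0.201·0.873 = 0.099314 + 0.17547 = 0.27479.
By Bayes' theorem, P(H|E) = 0.099314 / 0.27479 = 0.361. Hence P(¬H|E) = 1 − 0.361 = 0.639.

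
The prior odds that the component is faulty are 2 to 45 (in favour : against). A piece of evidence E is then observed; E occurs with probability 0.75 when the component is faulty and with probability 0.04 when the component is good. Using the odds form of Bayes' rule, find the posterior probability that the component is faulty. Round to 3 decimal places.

Prior odds = 2/45 = 0.044444. In log-odds, ln(0.044444) = -3.1135.
Add log likelihood ratio: ln(18.750) = 2.9312.
Posterior log-odds = -0.18232, so posterior odds = exp(-0.18232) = 0.83333. Converting, P(H|E) = 0.83333/1.8333 = 0.455.

Posterior probability ≈ 0.455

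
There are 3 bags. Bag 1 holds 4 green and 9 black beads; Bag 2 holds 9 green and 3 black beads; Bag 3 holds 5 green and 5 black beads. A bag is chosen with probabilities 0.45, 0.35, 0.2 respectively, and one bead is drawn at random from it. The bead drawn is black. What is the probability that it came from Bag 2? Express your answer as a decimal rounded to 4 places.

P(black|Bag 1) = 0.6923; P(black|Bag 2) = 0.25; P(black|Bag 3) = 0.5.
Prior × likelihood for each source: 0.45·0.6923=0.3115, 0.35·0.25=0.08750, 0.2·0.5=0.1000. Summing gives P(black) = 0.49904.
P(Bag 2 | black) = 0.08750 / 0.49904 = 0.1753.

Posterior probability ≈ 0.1753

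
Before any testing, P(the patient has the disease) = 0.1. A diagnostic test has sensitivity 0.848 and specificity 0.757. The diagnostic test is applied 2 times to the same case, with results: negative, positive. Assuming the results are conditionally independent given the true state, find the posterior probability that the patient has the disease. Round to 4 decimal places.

Let H be the event that the patient has the disease; start with P(H) = 0.1. P('positive'|H) = 0.848, P('positive'|¬H) = 0.243.
Update on result 1 ('negative'): P(H) ← 0.152·0.1000 / (0.152·0.1000 + 0.757·0.9000) = 0.015200/0.69650 = 0.0218.
Update on result 2 ('positive'): P(H) ← 0.848·0.0218 / (0.848·0.0218 + 0.243·0.9782) = 0.018506/0.25620 = 0.0722.

Posterior P(H) ≈ 0.0722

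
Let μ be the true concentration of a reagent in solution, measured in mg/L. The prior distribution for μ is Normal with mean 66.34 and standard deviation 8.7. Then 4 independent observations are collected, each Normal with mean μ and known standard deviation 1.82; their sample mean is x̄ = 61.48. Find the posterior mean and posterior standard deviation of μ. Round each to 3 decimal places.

Posterior mean ≈ 61.533; posterior SD ≈ 0.905

With known σ, the Normal prior is conjugate. Weight on the data is w = (n/σ²)/(n/σ² + 1/τ₀²) = 1.20758/(1.20758+0.0132118) = 0.98918.
Posterior mean = w·x̄ + (1−w)·μ₀ = 0.98918·61.48 + 0.010822·66.34 = 61.533. Posterior variance = 1/(1.20758+0.0132118) = 0.819138, so SD = 0.905.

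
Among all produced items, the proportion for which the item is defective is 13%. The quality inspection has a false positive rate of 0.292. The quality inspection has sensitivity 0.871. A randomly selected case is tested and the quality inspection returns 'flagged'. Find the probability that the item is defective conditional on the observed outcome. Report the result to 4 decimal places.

Let H be the event that the item is defective. P(H) = 0.13, so P(¬H) = 0.87. With E the 'flagged' result, P(E|H) = 0.871 and P(E|¬H) = 0.292.
P(E) = 0.871·0.13 + 0.292·0.87 = 0.11323 + 0.25404 = 0.36727.
By Bayes' theorem, P(H|E) = 0.11323 / 0.36727 = 0.3083.

P(H | E) ≈ 0.3083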